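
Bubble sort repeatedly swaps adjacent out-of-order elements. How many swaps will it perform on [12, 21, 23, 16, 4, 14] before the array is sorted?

Adjacent swaps: 9

The minimum number of adjacent swaps to sort an array equals its inversion count, since every such swap removes exactly one inversion.
Count inversions — for each element, later elements that are smaller:
12: 4 → 1
21: 16, 4, 14 → 3
23: 16, 4, 14 → 3
16: 4, 14 → 2
4: none → 0
14: none → 0
Total inversions: 1 + 3 + 3 + 2 + 0 + 0 = 9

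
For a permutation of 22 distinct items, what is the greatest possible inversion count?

231 inversions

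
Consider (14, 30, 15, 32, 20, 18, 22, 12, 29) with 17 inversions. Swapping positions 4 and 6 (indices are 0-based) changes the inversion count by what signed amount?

Positions 4 and 6 hold 20 and 22; after swapping, the array is [14, 30, 15, 32, 22, 18, 20, 12, 29].
Count, for each position, how many later elements it exceeds:
14: 1
30: 6
15: 1
32: 5
22: 3
18: 1
20: 1
12: 0
29: 0
Sum: 1 + 6 + 1 + 5 + 3 + 1 + 1 + 0 + 0 = 18
Change: 18 − 17 = +1

+1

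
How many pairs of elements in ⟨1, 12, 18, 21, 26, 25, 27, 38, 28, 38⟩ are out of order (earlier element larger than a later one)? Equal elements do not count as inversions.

There are 2 out-of-order pairs.

Sweep left to right; for each value list the smaller values that follow it:
1: 0
12: 0
18: 0
21: 0
26: 1
25: 0
27: 0
38: 1
28: 0
38: 0
Sum: 0 + 0 + 0 + 0 + 1 + 0 + 0 + 1 + 0 + 0 = 2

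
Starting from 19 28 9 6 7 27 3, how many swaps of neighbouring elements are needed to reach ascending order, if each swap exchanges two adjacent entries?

Each adjacent swap fixes exactly one inversion, so the minimum swap count equals the number of inversions.
Count inversions — for each element, later elements that are smaller:
19: 9, 6, 7, 3 → 4
28: 9, 6, 7, 27, 3 → 5
9: 6, 7, 3 → 3
6: 3 → 1
7: 3 → 1
27: 3 → 1
3: none → 0
Total inversions: 4 + 5 + 3 + 1 + 1 + 1 + 0 = 15

15 adjacent swaps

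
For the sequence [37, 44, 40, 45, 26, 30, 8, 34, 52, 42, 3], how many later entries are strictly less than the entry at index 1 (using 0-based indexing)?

The element at index 1 is 44.
Elements after it: 40, 45, 26, 30, 8, 34, 52, 42, 3
Those smaller than 44: 40, 26, 30, 8, 34, 42, 3

7 such elements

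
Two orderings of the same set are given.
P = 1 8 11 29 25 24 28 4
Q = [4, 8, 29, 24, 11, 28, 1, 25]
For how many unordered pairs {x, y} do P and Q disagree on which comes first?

There are 16 disagreeing pairs.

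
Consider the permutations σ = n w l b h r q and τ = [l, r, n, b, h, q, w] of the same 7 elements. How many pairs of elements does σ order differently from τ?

Assign each item its position (1..7) in the first ordering, then rewrite the second ordering as that position sequence:
positions: n→1, w→2, l→3, b→4, h→5, r→6, q→7
second ordering as positions: [3, 6, 1, 4, 5, 7, 2]
Discordant pairs = inversions in this position sequence.
3: 1, 2 → 2
6: 1, 4, 5, 2 → 4
1: 0
4: 2 → 1
5: 2 → 1
7: 2 → 1
2: 0
Total: 2 + 4 + 0 + 1 + 1 + 1 + 0 = 9

9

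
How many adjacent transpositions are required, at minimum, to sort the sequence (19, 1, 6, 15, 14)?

Minimum adjacent swaps = number of inversions (each swap of adjacent out-of-order elements removes one inversion and no swap can remove more).
Count inversions — for each element, later elements that are smaller:
19: 1, 6, 15, 14 → 4
1: none → 0
6: none → 0
15: 14 → 1
14: none → 0
Total inversions: 4 + 0 + 0 + 1 + 0 = 5

Adjacent swaps: 5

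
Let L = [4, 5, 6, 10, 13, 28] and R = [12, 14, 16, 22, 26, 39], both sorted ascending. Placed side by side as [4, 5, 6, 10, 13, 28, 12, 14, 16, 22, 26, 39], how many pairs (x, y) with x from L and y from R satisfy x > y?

6 cross-inversions

Count, for every r in R, how many entries of L exceed r:
r = 12: 13, 28 → 2
r = 14: 28 → 1
r = 16: 28 → 1
r = 22: 28 → 1
r = 26: 28 → 1
r = 39: none → 0
Cross-inversions: 2 + 1 + 1 + 1 + 1 + 0 = 6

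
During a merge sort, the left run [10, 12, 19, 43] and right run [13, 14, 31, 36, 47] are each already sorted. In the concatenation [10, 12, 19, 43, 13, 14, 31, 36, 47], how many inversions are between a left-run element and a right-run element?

Take each right-half value and tally the left-half values above it:
r = 13: 19, 43 → 2
r = 14: 19, 43 → 2
r = 31: 43 → 1
r = 36: 43 → 1
r = 47: none → 0
Cross-inversions: 2 + 2 + 1 + 1 + 0 = 6

6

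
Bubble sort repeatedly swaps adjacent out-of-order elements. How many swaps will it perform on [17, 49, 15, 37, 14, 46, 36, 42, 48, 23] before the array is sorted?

20

Each adjacent swap fixes exactly one inversion, so the minimum swap count equals the number of inversions.
Count inversions — for each element, later elements that are smaller:
17: 15, 14 → 2
49: 15, 37, 14, 46, 36, 42, 48, 23 → 8
15: 14 → 1
37: 14, 36, 23 → 3
14: none → 0
46: 36, 42, 23 → 3
36: 23 → 1
42: 23 → 1
48: 23 → 1
23: none → 0
Total inversions: 2 + 8 + 1 + 3 + 0 + 3 + 1 + 1 + 1 + 0 = 20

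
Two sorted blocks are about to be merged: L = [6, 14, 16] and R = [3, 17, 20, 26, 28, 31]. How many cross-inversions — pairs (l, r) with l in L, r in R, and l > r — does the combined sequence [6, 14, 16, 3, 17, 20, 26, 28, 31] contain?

3 split inversions

For each element r of the right run, count left-run elements greater than r:
r = 3: 6, 14, 16 → 3
r = 17: none → 0
r = 20: none → 0
r = 26: none → 0
r = 28: none → 0
r = 31: none → 0
Cross-inversions: 3 + 0 + 0 + 0 + 0 + 0 = 3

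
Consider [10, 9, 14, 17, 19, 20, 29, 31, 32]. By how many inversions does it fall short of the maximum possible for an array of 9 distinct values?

Maximum inversions for 9 distinct elements is C(9, 2) = 9·8/2 = 36.
Current inversions — for each element, count later smaller elements:
10: 1
9: 0
14: 0
17: 0
19: 0
20: 0
29: 0
31: 0
32: 0
Current total: 1 + 0 + 0 + 0 + 0 + 0 + 0 + 0 + 0 = 1
Shortfall: 36 − 1 = 35

35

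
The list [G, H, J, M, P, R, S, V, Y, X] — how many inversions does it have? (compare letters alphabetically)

Element-by-element contributions:
G: 0
H: 0
J: 0
M: 0
P: 0
R: 0
S: 0
V: 0
Y: 1
X: 0
Sum: 0 + 0 + 0 + 0 + 0 + 0 + 0 + 0 + 1 + 0 = 1

1 inversion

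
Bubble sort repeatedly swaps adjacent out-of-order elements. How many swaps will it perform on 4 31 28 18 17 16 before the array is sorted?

Minimum adjacent swaps = number of inversions (each swap of adjacent out-of-order elements removes one inversion and no swap can remove more).
Count inversions — for each element, later elements that are smaller:
4: none → 0
31: 28, 18, 17, 16 → 4
28: 18, 17, 16 → 3
18: 17, 16 → 2
17: 16 → 1
16: none → 0
Total inversions: 0 + 4 + 3 + 2 + 1 + 0 = 10

10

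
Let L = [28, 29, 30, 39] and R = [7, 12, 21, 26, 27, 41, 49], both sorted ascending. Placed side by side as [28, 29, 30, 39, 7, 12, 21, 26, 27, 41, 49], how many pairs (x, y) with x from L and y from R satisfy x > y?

Take each right-half value and tally the left-half values above it:
r = 7: 28, 29, 30, 39 → 4
r = 12: 28, 29, 30, 39 → 4
r = 21: 28, 29, 30, 39 → 4
r = 26: 28, 29, 30, 39 → 4
r = 27: 28, 29, 30, 39 → 4
r = 41: none → 0
r = 49: none → 0
Cross-inversions: 4 + 4 + 4 + 4 + 4 + 0 + 0 = 20

There are 20 split inversions.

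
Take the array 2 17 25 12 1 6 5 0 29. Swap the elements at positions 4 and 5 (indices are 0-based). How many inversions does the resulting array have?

Positions 4 and 5 hold 1 and 6; after swapping, the array is [2, 17, 25, 12, 6, 1, 5, 0, 29].
Count, for each position, how many later elements it exceeds:
2: 2
17: 5
25: 5
12: 4
6: 3
1: 1
5: 1
0: 0
29: 0
Sum: 2 + 5 + 5 + 4 + 3 + 1 + 1 + 0 + 0 = 21

Inversions: 21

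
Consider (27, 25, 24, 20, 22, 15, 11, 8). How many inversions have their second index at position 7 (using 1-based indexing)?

The element at index 7 is 11.
Elements before it: 27, 25, 24, 20, 22, 15
Those larger than 11: 27, 25, 24, 20, 22, 15

6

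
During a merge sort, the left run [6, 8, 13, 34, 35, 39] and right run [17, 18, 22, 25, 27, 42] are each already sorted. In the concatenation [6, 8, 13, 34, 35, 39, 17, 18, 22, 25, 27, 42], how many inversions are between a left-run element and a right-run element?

15

Take each right-half value and tally the left-half values above it:
r = 17: 34, 35, 39 → 3
r = 18: 34, 35, 39 → 3
r = 22: 34, 35, 39 → 3
r = 25: 34, 35, 39 → 3
r = 27: 34, 35, 39 → 3
r = 42: none → 0
Cross-inversions: 3 + 3 + 3 + 3 + 3 + 0 = 15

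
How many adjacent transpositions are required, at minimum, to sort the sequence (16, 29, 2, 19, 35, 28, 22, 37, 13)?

15

The minimum number of adjacent swaps to sort an array equals its inversion count, since every such swap removes exactly one inversion.
Count inversions — for each element, later elements that are smaller:
16: 2, 13 → 2
29: 2, 19, 28, 22, 13 → 5
2: none → 0
19: 13 → 1
35: 28, 22, 13 → 3
28: 22, 13 → 2
22: 13 → 1
37: 13 → 1
13: none → 0
Total inversions: 2 + 5 + 0 + 1 + 3 + 2 + 1 + 1 + 0 = 15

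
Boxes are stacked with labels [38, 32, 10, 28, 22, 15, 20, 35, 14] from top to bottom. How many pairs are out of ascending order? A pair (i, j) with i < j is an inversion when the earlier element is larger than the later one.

Element-by-element contributions:
38: 8
32: 6
10: 0
28: 4
22: 3
15: 1
20: 1
35: 1
14: 0
Sum: 8 + 6 + 0 + 4 + 3 + 1 + 1 + 1 + 0 = 24

24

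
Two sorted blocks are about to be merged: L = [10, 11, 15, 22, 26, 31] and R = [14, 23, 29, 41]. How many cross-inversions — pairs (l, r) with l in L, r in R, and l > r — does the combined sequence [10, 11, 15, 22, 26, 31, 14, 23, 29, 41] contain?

There are 7 split inversions.

Count, for every r in R, how many entries of L exceed r:
r = 14: 15, 22, 26, 31 → 4
r = 23: 26, 31 → 2
r = 29: 31 → 1
r = 41: none → 0
Cross-inversions: 4 + 2 + 1 + 0 = 7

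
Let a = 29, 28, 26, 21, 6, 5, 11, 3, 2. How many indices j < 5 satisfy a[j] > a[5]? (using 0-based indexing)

The element at index 5 is 5.
Elements before it: 29, 28, 26, 21, 6
Those larger than 5: 29, 28, 26, 21, 6

5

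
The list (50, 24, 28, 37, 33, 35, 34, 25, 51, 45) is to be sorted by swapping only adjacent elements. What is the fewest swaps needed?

Swaps: 18

The minimum number of adjacent swaps to sort an array equals its inversion count, since every such swap removes exactly one inversion.
Count inversions — for each element, later elements that are smaller:
50: 24, 28, 37, 33, 35, 34, 25, 45 → 8
24: none → 0
28: 25 → 1
37: 33, 35, 34, 25 → 4
33: 25 → 1
35: 34, 25 → 2
34: 25 → 1
25: none → 0
51: 45 → 1
45: none → 0
Total inversions: 8 + 0 + 1 + 4 + 1 + 2 + 1 + 0 + 1 + 0 = 18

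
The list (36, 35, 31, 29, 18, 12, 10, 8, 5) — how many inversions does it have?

36

Count, for each position, how many later elements it exceeds:
36 → 35, 31, 29, 18, 12, 10, 8, 5 → 8
35 → 31, 29, 18, 12, 10, 8, 5 → 7
31 → 29, 18, 12, 10, 8, 5 → 6
29 → 18, 12, 10, 8, 5 → 5
18 → 12, 10, 8, 5 → 4
12 → 10, 8, 5 → 3
10 → 8, 5 → 2
8 → 5 → 1
5 → none → 0
Sum: 8 + 7 + 6 + 5 + 4 + 3 + 2 + 1 + 0 = 36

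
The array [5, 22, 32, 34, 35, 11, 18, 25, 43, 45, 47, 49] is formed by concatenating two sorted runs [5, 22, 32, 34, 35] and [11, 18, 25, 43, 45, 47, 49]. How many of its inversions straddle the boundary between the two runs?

There are 11 cross-inversions.

Count, for every r in R, how many entries of L exceed r:
r = 11: 22, 32, 34, 35 → 4
r = 18: 22, 32, 34, 35 → 4
r = 25: 32, 34, 35 → 3
r = 43: none → 0
r = 45: none → 0
r = 47: none → 0
r = 49: none → 0
Cross-inversions: 4 + 4 + 3 + 0 + 0 + 0 + 0 = 11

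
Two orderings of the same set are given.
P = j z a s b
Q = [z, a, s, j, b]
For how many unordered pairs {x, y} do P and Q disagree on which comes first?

3 disagreeing pairs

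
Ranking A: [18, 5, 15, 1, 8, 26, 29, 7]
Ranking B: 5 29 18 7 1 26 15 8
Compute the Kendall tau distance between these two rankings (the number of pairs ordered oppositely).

Assign each item its position (1..8) in the first ordering, then rewrite the second ordering as that position sequence:
positions: 18→1, 5→2, 15→3, 1→4, 8→5, 26→6, 29→7, 7→8
second ordering as positions: [2, 7, 1, 8, 4, 6, 3, 5]
Discordant pairs = inversions in this position sequence.
2: 1 → 1
7: 1, 4, 6, 3, 5 → 5
1: 0
8: 4, 6, 3, 5 → 4
4: 3 → 1
6: 3, 5 → 2
3: 0
5: 0
Total: 1 + 5 + 0 + 4 + 1 + 2 + 0 + 0 = 13

There are 13 discordant pairs.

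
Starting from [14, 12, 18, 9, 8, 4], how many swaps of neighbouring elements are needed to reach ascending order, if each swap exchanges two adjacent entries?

13

The minimum number of adjacent swaps to sort an array equals its inversion count, since every such swap removes exactly one inversion.
Count inversions — for each element, later elements that are smaller:
14: 12, 9, 8, 4 → 4
12: 9, 8, 4 → 3
18: 9, 8, 4 → 3
9: 8, 4 → 2
8: 4 → 1
4: none → 0
Total inversions: 4 + 3 + 3 + 2 + 1 + 0 = 13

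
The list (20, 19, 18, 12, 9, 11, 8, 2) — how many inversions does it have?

27

Sweep left to right; for each value list the smaller values that follow it:
20 → 19, 18, 12, 9, 11, 8, 2 → 7
19 → 18, 12, 9, 11, 8, 2 → 6
18 → 12, 9, 11, 8, 2 → 5
12 → 9, 11, 8, 2 → 4
9 → 8, 2 → 2
11 → 8, 2 → 2
8 → 2 → 1
2 → none → 0
Sum: 7 + 6 + 5 + 4 + 2 + 2 + 1 + 0 = 27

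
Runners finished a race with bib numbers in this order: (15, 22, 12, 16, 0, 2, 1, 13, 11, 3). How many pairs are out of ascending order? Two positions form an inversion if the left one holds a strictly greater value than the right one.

For each element, count later entries that are smaller:
15: 7
22: 8
12: 5
16: 6
0: 0
2: 1
1: 0
13: 2
11: 1
3: 0
Sum: 7 + 8 + 5 + 6 + 0 + 1 + 0 + 2 + 1 + 0 = 30

30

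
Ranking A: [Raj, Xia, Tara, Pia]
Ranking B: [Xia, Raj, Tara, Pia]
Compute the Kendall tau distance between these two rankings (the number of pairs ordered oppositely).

Assign each item its position (1..4) in the first ordering, then rewrite the second ordering as that position sequence:
positions: Raj→1, Xia→2, Tara→3, Pia→4
second ordering as positions: [2, 1, 3, 4]
Discordant pairs = inversions in this position sequence.
2: 1 → 1
1: 0
3: 0
4: 0
Total: 1 + 0 + 0 + 0 = 1

Discordant pairs: 1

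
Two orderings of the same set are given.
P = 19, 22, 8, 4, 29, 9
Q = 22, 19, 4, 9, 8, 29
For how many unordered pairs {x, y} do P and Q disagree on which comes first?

There are 4 disagreeing pairs.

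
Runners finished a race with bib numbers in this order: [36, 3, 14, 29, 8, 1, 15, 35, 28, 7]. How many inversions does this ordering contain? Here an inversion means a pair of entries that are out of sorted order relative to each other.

24

Element-by-element contributions:
36: 9
3: 1
14: 3
29: 5
8: 2
1: 0
15: 1
35: 2
28: 1
7: 0
Sum: 9 + 1 + 3 + 5 + 2 + 0 + 1 + 2 + 1 + 0 = 24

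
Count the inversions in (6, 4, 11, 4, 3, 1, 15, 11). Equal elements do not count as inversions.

13 inversions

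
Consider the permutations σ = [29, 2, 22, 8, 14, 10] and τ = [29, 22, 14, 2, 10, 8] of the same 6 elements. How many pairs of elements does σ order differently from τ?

4 discordant pairs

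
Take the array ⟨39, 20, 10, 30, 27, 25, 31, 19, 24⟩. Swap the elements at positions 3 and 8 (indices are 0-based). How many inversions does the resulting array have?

Positions 3 and 8 hold 30 and 24; after swapping, the array is [39, 20, 10, 24, 27, 25, 31, 19, 30].
Count, for each position, how many later elements it exceeds:
39: 8
20: 2
10: 0
24: 1
27: 2
25: 1
31: 2
19: 0
30: 0
Sum: 8 + 2 + 0 + 1 + 2 + 1 + 2 + 0 + 0 = 16

16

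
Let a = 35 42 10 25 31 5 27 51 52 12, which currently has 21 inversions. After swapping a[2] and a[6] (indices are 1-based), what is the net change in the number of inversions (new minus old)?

Positions 2 and 6 hold 42 and 5; after swapping, the array is [35, 5, 10, 25, 31, 42, 27, 51, 52, 12].
Element-by-element contributions:
35: 6
5: 0
10: 0
25: 1
31: 2
42: 2
27: 1
51: 1
52: 1
12: 0
Sum: 6 + 0 + 0 + 1 + 2 + 2 + 1 + 1 + 1 + 0 = 14
Change: 14 − 21 = -7

-7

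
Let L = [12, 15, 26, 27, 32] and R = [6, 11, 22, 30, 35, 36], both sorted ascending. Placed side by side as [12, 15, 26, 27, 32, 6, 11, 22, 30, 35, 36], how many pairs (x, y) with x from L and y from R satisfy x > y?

14 cross-inversions

Take each right-half value and tally the left-half values above it:
r = 6: 12, 15, 26, 27, 32 → 5
r = 11: 12, 15, 26, 27, 32 → 5
r = 22: 26, 27, 32 → 3
r = 30: 32 → 1
r = 35: none → 0
r = 36: none → 0
Cross-inversions: 5 + 5 + 3 + 1 + 0 + 0 = 14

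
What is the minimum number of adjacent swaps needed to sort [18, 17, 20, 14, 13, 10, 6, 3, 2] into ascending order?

34 swaps

The minimum number of adjacent swaps to sort an array equals its inversion count, since every such swap removes exactly one inversion.
Count inversions — for each element, later elements that are smaller:
18: 17, 14, 13, 10, 6, 3, 2 → 7
17: 14, 13, 10, 6, 3, 2 → 6
20: 14, 13, 10, 6, 3, 2 → 6
14: 13, 10, 6, 3, 2 → 5
13: 10, 6, 3, 2 → 4
10: 6, 3, 2 → 3
6: 3, 2 → 2
3: 2 → 1
2: none → 0
Total inversions: 7 + 6 + 6 + 5 + 4 + 3 + 2 + 1 + 0 = 34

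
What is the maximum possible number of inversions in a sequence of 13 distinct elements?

A reversed (strictly descending) arrangement makes every pair an inversion, giving C(13, 2) inversions.
C(13, 2) = 13·12/2 = 78

Inversions: 78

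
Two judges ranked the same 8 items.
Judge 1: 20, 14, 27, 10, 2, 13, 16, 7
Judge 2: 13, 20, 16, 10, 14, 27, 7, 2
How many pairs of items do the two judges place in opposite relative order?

Assign each item its position (1..8) in the first ordering, then rewrite the second ordering as that position sequence:
positions: 20→1, 14→2, 27→3, 10→4, 2→5, 13→6, 16→7, 7→8
second ordering as positions: [6, 1, 7, 4, 2, 3, 8, 5]
Discordant pairs = inversions in this position sequence.
6: 1, 4, 2, 3, 5 → 5
1: 0
7: 4, 2, 3, 5 → 4
4: 2, 3 → 2
2: 0
3: 0
8: 5 → 1
5: 0
Total: 5 + 0 + 4 + 2 + 0 + 0 + 1 + 0 = 12

Discordant pairs: 12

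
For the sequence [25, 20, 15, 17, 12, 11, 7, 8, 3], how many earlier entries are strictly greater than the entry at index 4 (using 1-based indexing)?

2

The element at index 4 is 17.
Elements before it: 25, 20, 15
Those larger than 17: 25, 20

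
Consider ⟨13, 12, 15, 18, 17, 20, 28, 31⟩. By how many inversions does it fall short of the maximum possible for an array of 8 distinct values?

26 inversions short

Maximum inversions for 8 distinct elements is C(8, 2) = 8·7/2 = 28.
Current inversions — for each element, count later smaller elements:
13: 1
12: 0
15: 0
18: 1
17: 0
20: 0
28: 0
31: 0
Current total: 1 + 0 + 0 + 1 + 0 + 0 + 0 + 0 = 2
Shortfall: 28 − 2 = 26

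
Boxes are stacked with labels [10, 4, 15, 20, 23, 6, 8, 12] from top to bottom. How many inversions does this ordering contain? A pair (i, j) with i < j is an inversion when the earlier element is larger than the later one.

Element-by-element contributions:
10 → 4, 6, 8 → 3
4 → none → 0
15 → 6, 8, 12 → 3
20 → 6, 8, 12 → 3
23 → 6, 8, 12 → 3
6 → none → 0
8 → none → 0
12 → none → 0
Sum: 3 + 0 + 3 + 3 + 3 + 0 + 0 + 0 = 12

12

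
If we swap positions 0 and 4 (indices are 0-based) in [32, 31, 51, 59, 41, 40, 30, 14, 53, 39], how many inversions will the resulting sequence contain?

26

Positions 0 and 4 hold 32 and 41; after swapping, the array is [41, 31, 51, 59, 32, 40, 30, 14, 53, 39].
Element-by-element contributions:
41 → 31, 32, 40, 30, 14, 39 → 6
31 → 30, 14 → 2
51 → 32, 40, 30, 14, 39 → 5
59 → 32, 40, 30, 14, 53, 39 → 6
32 → 30, 14 → 2
40 → 30, 14, 39 → 3
30 → 14 → 1
14 → none → 0
53 → 39 → 1
39 → none → 0
Sum: 6 + 2 + 5 + 6 + 2 + 3 + 1 + 0 + 1 + 0 = 26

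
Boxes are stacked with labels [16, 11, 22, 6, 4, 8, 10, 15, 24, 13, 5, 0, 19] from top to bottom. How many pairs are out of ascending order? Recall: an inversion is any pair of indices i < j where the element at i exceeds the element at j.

42

Count, for each position, how many later elements it exceeds:
16: 9
11: 6
22: 9
6: 3
4: 1
8: 2
10: 2
15: 3
24: 4
13: 2
5: 1
0: 0
19: 0
Sum: 9 + 6 + 9 + 3 + 1 + 2 + 2 + 3 + 4 + 2 + 1 + 0 + 0 = 42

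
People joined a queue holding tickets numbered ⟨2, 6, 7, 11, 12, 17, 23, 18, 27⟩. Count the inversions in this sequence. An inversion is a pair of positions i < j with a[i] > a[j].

Element-by-element contributions:
2 → none → 0
6 → none → 0
7 → none → 0
11 → none → 0
12 → none → 0
17 → none → 0
23 → 18 → 1
18 → none → 0
27 → none → 0
Sum: 0 + 0 + 0 + 0 + 0 + 0 + 1 + 0 + 0 = 1

1 out-of-order pair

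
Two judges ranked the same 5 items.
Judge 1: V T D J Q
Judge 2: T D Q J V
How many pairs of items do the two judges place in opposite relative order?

5 discordant pairs

Assign each item its position (1..5) in the first ordering, then rewrite the second ordering as that position sequence:
positions: V→1, T→2, D→3, J→4, Q→5
second ordering as positions: [2, 3, 5, 4, 1]
Discordant pairs = inversions in this position sequence.
2: 1 → 1
3: 1 → 1
5: 4, 1 → 2
4: 1 → 1
1: 0
Total: 1 + 1 + 2 + 1 + 0 = 5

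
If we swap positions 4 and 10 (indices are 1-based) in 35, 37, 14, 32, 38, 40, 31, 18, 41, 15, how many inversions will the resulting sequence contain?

18

Positions 4 and 10 hold 32 and 15; after swapping, the array is [35, 37, 14, 15, 38, 40, 31, 18, 41, 32].
For each element, count later entries that are smaller:
35: 5
37: 5
14: 0
15: 0
38: 3
40: 3
31: 1
18: 0
41: 1
32: 0
Sum: 5 + 5 + 0 + 0 + 3 + 3 + 1 + 0 + 1 + 0 = 18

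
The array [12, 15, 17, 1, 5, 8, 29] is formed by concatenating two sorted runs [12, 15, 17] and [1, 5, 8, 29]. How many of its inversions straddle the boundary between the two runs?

9

Count, for every r in R, how many entries of L exceed r:
r = 1: 12, 15, 17 → 3
r = 5: 12, 15, 17 → 3
r = 8: 12, 15, 17 → 3
r = 29: none → 0
Cross-inversions: 3 + 3 + 3 + 0 = 9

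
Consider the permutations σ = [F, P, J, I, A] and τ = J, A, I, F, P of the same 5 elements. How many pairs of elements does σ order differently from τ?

Assign each item its position (1..5) in the first ordering, then rewrite the second ordering as that position sequence:
positions: F→1, P→2, J→3, I→4, A→5
second ordering as positions: [3, 5, 4, 1, 2]
Discordant pairs = inversions in this position sequence.
3: 1, 2 → 2
5: 4, 1, 2 → 3
4: 1, 2 → 2
1: 0
2: 0
Total: 2 + 3 + 2 + 0 + 0 = 7

Discordant pairs: 7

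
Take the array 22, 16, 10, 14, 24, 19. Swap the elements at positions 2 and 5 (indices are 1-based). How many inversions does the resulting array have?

8 inversions

Positions 2 and 5 hold 16 and 24; after swapping, the array is [22, 24, 10, 14, 16, 19].
Sweep left to right; for each value list the smaller values that follow it:
22 → 10, 14, 16, 19 → 4
24 → 10, 14, 16, 19 → 4
10 → none → 0
14 → none → 0
16 → none → 0
19 → none → 0
Sum: 4 + 4 + 0 + 0 + 0 + 0 = 8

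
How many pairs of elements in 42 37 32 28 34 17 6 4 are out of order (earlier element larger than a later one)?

Sweep left to right; for each value list the smaller values that follow it:
42 → 37, 32, 28, 34, 17, 6, 4 → 7
37 → 32, 28, 34, 17, 6, 4 → 6
32 → 28, 17, 6, 4 → 4
28 → 17, 6, 4 → 3
34 → 17, 6, 4 → 3
17 → 6, 4 → 2
6 → 4 → 1
4 → none → 0
Sum: 7 + 6 + 4 + 3 + 3 + 2 + 1 + 0 = 26

There are 26 inversions.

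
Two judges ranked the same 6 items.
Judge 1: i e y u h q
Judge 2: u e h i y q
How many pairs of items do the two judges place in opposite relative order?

6 discordant pairs

Assign each item its position (1..6) in the first ordering, then rewrite the second ordering as that position sequence:
positions: i→1, e→2, y→3, u→4, h→5, q→6
second ordering as positions: [4, 2, 5, 1, 3, 6]
Discordant pairs = inversions in this position sequence.
4: 2, 1, 3 → 3
2: 1 → 1
5: 1, 3 → 2
1: 0
3: 0
6: 0
Total: 3 + 1 + 2 + 0 + 0 + 0 = 6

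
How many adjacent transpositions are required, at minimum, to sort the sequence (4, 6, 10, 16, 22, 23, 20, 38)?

2 swaps

Minimum adjacent swaps = number of inversions (each swap of adjacent out-of-order elements removes one inversion and no swap can remove more).
Count inversions — for each element, later elements that are smaller:
4: none → 0
6: none → 0
10: none → 0
16: none → 0
22: 20 → 1
23: 20 → 1
20: none → 0
38: none → 0
Total inversions: 0 + 0 + 0 + 0 + 1 + 1 + 0 + 0 = 2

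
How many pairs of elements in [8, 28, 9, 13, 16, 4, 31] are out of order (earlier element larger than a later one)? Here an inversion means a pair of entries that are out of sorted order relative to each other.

8 inversions

For each element, count later entries that are smaller:
8: 1
28: 4
9: 1
13: 1
16: 1
4: 0
31: 0
Sum: 1 + 4 + 1 + 1 + 1 + 0 + 0 = 8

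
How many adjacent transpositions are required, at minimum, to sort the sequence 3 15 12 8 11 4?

9 swaps

The minimum number of adjacent swaps to sort an array equals its inversion count, since every such swap removes exactly one inversion.
Count inversions — for each element, later elements that are smaller:
3: none → 0
15: 12, 8, 11, 4 → 4
12: 8, 11, 4 → 3
8: 4 → 1
11: 4 → 1
4: none → 0
Total inversions: 0 + 4 + 3 + 1 + 1 + 0 = 9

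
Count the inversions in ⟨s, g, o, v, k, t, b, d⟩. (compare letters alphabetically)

Element-by-element contributions:
s → g, o, k, b, d → 5
g → b, d → 2
o → k, b, d → 3
v → k, t, b, d → 4
k → b, d → 2
t → b, d → 2
b → none → 0
d → none → 0
Sum: 5 + 2 + 3 + 4 + 2 + 2 + 0 + 0 = 18

18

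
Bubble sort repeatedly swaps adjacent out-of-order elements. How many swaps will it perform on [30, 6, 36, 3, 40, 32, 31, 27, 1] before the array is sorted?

22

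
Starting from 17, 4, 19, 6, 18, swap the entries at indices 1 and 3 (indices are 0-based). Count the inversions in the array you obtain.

5 inversions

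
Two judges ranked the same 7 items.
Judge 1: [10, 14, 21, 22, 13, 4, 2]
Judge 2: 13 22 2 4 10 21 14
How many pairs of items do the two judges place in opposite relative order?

15

Assign each item its position (1..7) in the first ordering, then rewrite the second ordering as that position sequence:
positions: 10→1, 14→2, 21→3, 22→4, 13→5, 4→6, 2→7
second ordering as positions: [5, 4, 7, 6, 1, 3, 2]
Discordant pairs = inversions in this position sequence.
5: 4, 1, 3, 2 → 4
4: 1, 3, 2 → 3
7: 6, 1, 3, 2 → 4
6: 1, 3, 2 → 3
1: 0
3: 2 → 1
2: 0
Total: 4 + 3 + 4 + 3 + 0 + 1 + 0 = 15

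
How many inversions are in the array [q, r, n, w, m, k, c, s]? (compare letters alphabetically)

Element-by-element contributions:
q: 4
r: 4
n: 3
w: 4
m: 2
k: 1
c: 0
s: 0
Sum: 4 + 4 + 3 + 4 + 2 + 1 + 0 + 0 = 18

18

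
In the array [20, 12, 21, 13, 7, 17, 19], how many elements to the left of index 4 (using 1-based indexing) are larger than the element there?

The element at index 4 is 13.
Elements before it: 20, 12, 21
Those larger than 13: 20, 21

2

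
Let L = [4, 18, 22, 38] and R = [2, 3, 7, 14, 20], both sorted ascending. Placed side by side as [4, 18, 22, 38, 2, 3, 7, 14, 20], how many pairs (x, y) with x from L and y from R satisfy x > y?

16 cross-inversions

Count, for every r in R, how many entries of L exceed r:
r = 2: 4, 18, 22, 38 → 4
r = 3: 4, 18, 22, 38 → 4
r = 7: 18, 22, 38 → 3
r = 14: 18, 22, 38 → 3
r = 20: 22, 38 → 2
Cross-inversions: 4 + 4 + 3 + 3 + 2 = 16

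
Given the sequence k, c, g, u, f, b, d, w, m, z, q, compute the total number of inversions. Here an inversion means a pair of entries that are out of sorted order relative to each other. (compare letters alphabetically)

There are 19 inversions.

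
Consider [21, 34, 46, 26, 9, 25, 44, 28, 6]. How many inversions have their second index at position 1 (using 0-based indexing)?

0

The element at index 1 is 34.
Elements before it: 21
None of them are larger than 34.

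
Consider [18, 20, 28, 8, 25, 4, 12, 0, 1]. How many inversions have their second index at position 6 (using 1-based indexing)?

The element at index 6 is 4.
Elements before it: 18, 20, 28, 8, 25
Those larger than 4: 18, 20, 28, 8, 25

5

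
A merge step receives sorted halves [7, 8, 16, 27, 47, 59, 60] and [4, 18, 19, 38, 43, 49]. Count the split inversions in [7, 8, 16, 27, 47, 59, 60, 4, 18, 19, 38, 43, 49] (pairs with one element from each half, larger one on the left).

23 cross-inversions

For each element r of the right run, count left-run elements greater than r:
r = 4: 7, 8, 16, 27, 47, 59, 60 → 7
r = 18: 27, 47, 59, 60 → 4
r = 19: 27, 47, 59, 60 → 4
r = 38: 47, 59, 60 → 3
r = 43: 47, 59, 60 → 3
r = 49: 59, 60 → 2
Cross-inversions: 7 + 4 + 4 + 3 + 3 + 2 = 23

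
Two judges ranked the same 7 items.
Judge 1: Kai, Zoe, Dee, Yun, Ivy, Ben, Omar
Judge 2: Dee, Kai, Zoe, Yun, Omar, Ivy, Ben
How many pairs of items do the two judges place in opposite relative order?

4 discordant pairs

Assign each item its position (1..7) in the first ordering, then rewrite the second ordering as that position sequence:
positions: Kai→1, Zoe→2, Dee→3, Yun→4, Ivy→5, Ben→6, Omar→7
second ordering as positions: [3, 1, 2, 4, 7, 5, 6]
Discordant pairs = inversions in this position sequence.
3: 1, 2 → 2
1: 0
2: 0
4: 0
7: 5, 6 → 2
5: 0
6: 0
Total: 2 + 0 + 0 + 0 + 2 + 0 + 0 = 4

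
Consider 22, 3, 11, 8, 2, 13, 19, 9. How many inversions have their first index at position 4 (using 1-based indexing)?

1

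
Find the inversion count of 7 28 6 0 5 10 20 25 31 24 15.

There are 19 out-of-order pairs.

Sweep left to right; for each value list the smaller values that follow it:
7: 3
28: 8
6: 2
0: 0
5: 0
10: 0
20: 1
25: 2
31: 2
24: 1
15: 0
Sum: 3 + 8 + 2 + 0 + 0 + 0 + 1 + 2 + 2 + 1 + 0 = 19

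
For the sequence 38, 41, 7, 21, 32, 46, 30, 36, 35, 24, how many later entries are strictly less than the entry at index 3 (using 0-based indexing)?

0 such elements

The element at index 3 is 21.
Elements after it: 32, 46, 30, 36, 35, 24
None of them are smaller than 21.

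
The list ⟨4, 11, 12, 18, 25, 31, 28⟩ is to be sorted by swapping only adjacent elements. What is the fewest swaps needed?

1

The minimum number of adjacent swaps to sort an array equals its inversion count, since every such swap removes exactly one inversion.
Count inversions — for each element, later elements that are smaller:
4: none → 0
11: none → 0
12: none → 0
18: none → 0
25: none → 0
31: 28 → 1
28: none → 0
Total inversions: 0 + 0 + 0 + 0 + 0 + 1 + 0 = 1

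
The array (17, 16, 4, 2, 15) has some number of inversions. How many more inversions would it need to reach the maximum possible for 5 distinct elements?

2 inversions short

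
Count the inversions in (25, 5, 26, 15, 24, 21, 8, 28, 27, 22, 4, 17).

There are 36 inversions.

Sweep left to right; for each value list the smaller values that follow it:
25 → 5, 15, 24, 21, 8, 22, 4, 17 → 8
5 → 4 → 1
26 → 15, 24, 21, 8, 22, 4, 17 → 7
15 → 8, 4 → 2
24 → 21, 8, 22, 4, 17 → 5
21 → 8, 4, 17 → 3
8 → 4 → 1
28 → 27, 22, 4, 17 → 4
27 → 22, 4, 17 → 3
22 → 4, 17 → 2
4 → none → 0
17 → none → 0
Sum: 8 + 1 + 7 + 2 + 5 + 3 + 1 + 4 + 3 + 2 + 0 + 0 = 36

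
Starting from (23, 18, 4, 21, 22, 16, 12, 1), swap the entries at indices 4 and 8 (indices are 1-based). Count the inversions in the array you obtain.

Positions 4 and 8 hold 21 and 1; after swapping, the array is [23, 18, 4, 1, 22, 16, 12, 21].
Element-by-element contributions:
23: 7
18: 4
4: 1
1: 0
22: 3
16: 1
12: 0
21: 0
Sum: 7 + 4 + 1 + 0 + 3 + 1 + 0 + 0 = 16

Inversions: 16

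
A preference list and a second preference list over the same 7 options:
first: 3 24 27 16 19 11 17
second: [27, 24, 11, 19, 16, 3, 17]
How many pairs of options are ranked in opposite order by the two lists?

Assign each item its position (1..7) in the first ordering, then rewrite the second ordering as that position sequence:
positions: 3→1, 24→2, 27→3, 16→4, 19→5, 11→6, 17→7
second ordering as positions: [3, 2, 6, 5, 4, 1, 7]
Discordant pairs = inversions in this position sequence.
3: 2, 1 → 2
2: 1 → 1
6: 5, 4, 1 → 3
5: 4, 1 → 2
4: 1 → 1
1: 0
7: 0
Total: 2 + 1 + 3 + 2 + 1 + 0 + 0 = 9

Pairs: 9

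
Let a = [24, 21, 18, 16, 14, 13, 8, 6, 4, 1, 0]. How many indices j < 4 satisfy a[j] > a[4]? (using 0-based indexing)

4

The element at index 4 is 14.
Elements before it: 24, 21, 18, 16
Those larger than 14: 24, 21, 18, 16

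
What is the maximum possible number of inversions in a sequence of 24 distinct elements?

276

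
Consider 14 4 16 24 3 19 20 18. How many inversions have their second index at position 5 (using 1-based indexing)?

4

The element at index 5 is 3.
Elements before it: 14, 4, 16, 24
Those larger than 3: 14, 4, 16, 24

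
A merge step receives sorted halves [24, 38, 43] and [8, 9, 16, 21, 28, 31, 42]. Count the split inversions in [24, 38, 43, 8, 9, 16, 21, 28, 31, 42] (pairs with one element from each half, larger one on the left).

17

For each element r of the right run, count left-run elements greater than r:
r = 8: 24, 38, 43 → 3
r = 9: 24, 38, 43 → 3
r = 16: 24, 38, 43 → 3
r = 21: 24, 38, 43 → 3
r = 28: 38, 43 → 2
r = 31: 38, 43 → 2
r = 42: 43 → 1
Cross-inversions: 3 + 3 + 3 + 3 + 2 + 2 + 1 = 17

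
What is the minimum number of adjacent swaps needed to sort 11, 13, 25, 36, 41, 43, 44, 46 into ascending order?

Minimum adjacent swaps = number of inversions (each swap of adjacent out-of-order elements removes one inversion and no swap can remove more).
Count inversions — for each element, later elements that are smaller:
11: none → 0
13: none → 0
25: none → 0
36: none → 0
41: none → 0
43: none → 0
44: none → 0
46: none → 0
Total inversions: 0 + 0 + 0 + 0 + 0 + 0 + 0 + 0 = 0

0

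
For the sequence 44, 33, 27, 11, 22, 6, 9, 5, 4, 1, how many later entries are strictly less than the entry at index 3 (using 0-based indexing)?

5 such elements

The element at index 3 is 11.
Elements after it: 22, 6, 9, 5, 4, 1
Those smaller than 11: 6, 9, 5, 4, 1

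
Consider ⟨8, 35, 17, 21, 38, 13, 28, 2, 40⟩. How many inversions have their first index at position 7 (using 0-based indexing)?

0 such elements

The element at index 7 is 2.
Elements after it: 40
None of them are smaller than 2.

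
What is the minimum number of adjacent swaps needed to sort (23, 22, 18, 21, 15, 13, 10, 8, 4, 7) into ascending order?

43

Minimum adjacent swaps = number of inversions (each swap of adjacent out-of-order elements removes one inversion and no swap can remove more).
Count inversions — for each element, later elements that are smaller:
23: 22, 18, 21, 15, 13, 10, 8, 4, 7 → 9
22: 18, 21, 15, 13, 10, 8, 4, 7 → 8
18: 15, 13, 10, 8, 4, 7 → 6
21: 15, 13, 10, 8, 4, 7 → 6
15: 13, 10, 8, 4, 7 → 5
13: 10, 8, 4, 7 → 4
10: 8, 4, 7 → 3
8: 4, 7 → 2
4: none → 0
7: none → 0
Total inversions: 9 + 8 + 6 + 6 + 5 + 4 + 3 + 2 + 0 + 0 = 43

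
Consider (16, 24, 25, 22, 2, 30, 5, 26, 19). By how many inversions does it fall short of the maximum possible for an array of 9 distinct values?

Maximum inversions for 9 distinct elements is C(9, 2) = 9·8/2 = 36.
Current inversions — for each element, count later smaller elements:
16: 2
24: 4
25: 4
22: 3
2: 0
30: 3
5: 0
26: 1
19: 0
Current total: 2 + 4 + 4 + 3 + 0 + 3 + 0 + 1 + 0 = 17
Shortfall: 36 − 17 = 19

19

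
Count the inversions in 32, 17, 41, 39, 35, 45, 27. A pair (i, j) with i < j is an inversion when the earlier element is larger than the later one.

Inversions: 9

Count, for each position, how many later elements it exceeds:
32 → 17, 27 → 2
17 → none → 0
41 → 39, 35, 27 → 3
39 → 35, 27 → 2
35 → 27 → 1
45 → 27 → 1
27 → none → 0
Sum: 2 + 0 + 3 + 2 + 1 + 1 + 0 = 9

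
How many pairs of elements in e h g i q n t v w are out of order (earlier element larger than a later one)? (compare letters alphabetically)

2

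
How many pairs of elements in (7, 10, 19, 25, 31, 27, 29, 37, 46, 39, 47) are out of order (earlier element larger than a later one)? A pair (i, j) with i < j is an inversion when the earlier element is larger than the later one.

3

Sweep left to right; for each value list the smaller values that follow it:
7 → none → 0
10 → none → 0
19 → none → 0
25 → none → 0
31 → 27, 29 → 2
27 → none → 0
29 → none → 0
37 → none → 0
46 → 39 → 1
39 → none → 0
47 → none → 0
Sum: 0 + 0 + 0 + 0 + 2 + 0 + 0 + 0 + 1 + 0 + 0 = 3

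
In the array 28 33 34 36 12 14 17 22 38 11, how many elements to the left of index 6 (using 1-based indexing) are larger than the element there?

The element at index 6 is 14.
Elements before it: 28, 33, 34, 36, 12
Those larger than 14: 28, 33, 34, 36

4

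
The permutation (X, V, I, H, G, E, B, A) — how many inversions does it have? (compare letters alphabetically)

Element-by-element contributions:
X → V, I, H, G, E, B, A → 7
V → I, H, G, E, B, A → 6
I → H, G, E, B, A → 5
H → G, E, B, A → 4
G → E, B, A → 3
E → B, A → 2
B → A → 1
A → none → 0
Sum: 7 + 6 + 5 + 4 + 3 + 2 + 1 + 0 = 28

28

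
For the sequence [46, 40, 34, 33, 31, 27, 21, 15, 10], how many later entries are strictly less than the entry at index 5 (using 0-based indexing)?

The element at index 5 is 27.
Elements after it: 21, 15, 10
Those smaller than 27: 21, 15, 10

3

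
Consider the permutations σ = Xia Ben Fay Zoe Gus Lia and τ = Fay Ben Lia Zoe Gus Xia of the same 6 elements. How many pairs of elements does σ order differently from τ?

8 discordant pairs

Assign each item its position (1..6) in the first ordering, then rewrite the second ordering as that position sequence:
positions: Xia→1, Ben→2, Fay→3, Zoe→4, Gus→5, Lia→6
second ordering as positions: [3, 2, 6, 4, 5, 1]
Discordant pairs = inversions in this position sequence.
3: 2, 1 → 2
2: 1 → 1
6: 4, 5, 1 → 3
4: 1 → 1
5: 1 → 1
1: 0
Total: 2 + 1 + 3 + 1 + 1 + 0 = 8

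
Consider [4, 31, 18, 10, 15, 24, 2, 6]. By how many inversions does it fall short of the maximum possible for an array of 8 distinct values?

11

Maximum inversions for 8 distinct elements is C(8, 2) = 8·7/2 = 28.
Current inversions — for each element, count later smaller elements:
4: 1
31: 6
18: 4
10: 2
15: 2
24: 2
2: 0
6: 0
Current total: 1 + 6 + 4 + 2 + 2 + 2 + 0 + 0 = 17
Shortfall: 28 − 17 = 11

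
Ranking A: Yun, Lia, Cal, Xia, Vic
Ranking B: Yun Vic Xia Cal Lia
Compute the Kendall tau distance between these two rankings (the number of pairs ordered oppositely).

6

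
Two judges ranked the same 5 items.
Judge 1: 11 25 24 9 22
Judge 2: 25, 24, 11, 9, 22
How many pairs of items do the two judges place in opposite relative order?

Discordant pairs: 2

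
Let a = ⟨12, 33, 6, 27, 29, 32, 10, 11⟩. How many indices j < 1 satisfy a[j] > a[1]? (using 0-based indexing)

0 such elements

The element at index 1 is 33.
Elements before it: 12
None of them are larger than 33.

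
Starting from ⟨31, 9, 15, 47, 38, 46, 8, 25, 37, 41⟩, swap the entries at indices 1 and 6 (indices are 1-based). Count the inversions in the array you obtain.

22 inversions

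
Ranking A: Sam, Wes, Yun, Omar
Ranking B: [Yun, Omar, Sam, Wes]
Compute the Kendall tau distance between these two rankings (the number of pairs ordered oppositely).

4 discordant pairs

Assign each item its position (1..4) in the first ordering, then rewrite the second ordering as that position sequence:
positions: Sam→1, Wes→2, Yun→3, Omar→4
second ordering as positions: [3, 4, 1, 2]
Discordant pairs = inversions in this position sequence.
3: 1, 2 → 2
4: 1, 2 → 2
1: 0
2: 0
Total: 2 + 2 + 0 + 0 = 4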